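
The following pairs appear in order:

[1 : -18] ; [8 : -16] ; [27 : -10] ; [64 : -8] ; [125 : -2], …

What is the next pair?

[216 : 0]

First component — perfect cubes: 1³, 2³, 3³, …: 1, 8, 27, 64, 125 → 216.
Second component: alternating steps +2, +6, +2, +6, …; -18, -16, -10, -8, -2 → 0.
So the next pair is [216 : 0].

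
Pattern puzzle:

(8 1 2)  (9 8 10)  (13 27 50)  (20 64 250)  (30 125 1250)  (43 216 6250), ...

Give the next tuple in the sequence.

(59 343 31250)

For the first coordinate, differences are 1, 4, 7, … (increasing by 3 each time): 8, 9, 13, 20, 30, 43 → 59.
Second coordinate: perfect cubes: 1³, 2³, 3³, …, so 1, 8, 27, 64, 125, 216 → 343.
Third coordinate: 2, 10, 50, 250, 1250, 6250 → 31250 (×5 each step).
So the next tuple is (59 343 31250).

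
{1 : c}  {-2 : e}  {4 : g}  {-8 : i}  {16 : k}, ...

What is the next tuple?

{-32 : m}

First part: 1, -2, 4, -8, 16 → -32 (×(-2) each step).
Letter: letters move forward 2 places in the alphabet; c, e, g, i, k → m.
So the next tuple is {-32 : m}.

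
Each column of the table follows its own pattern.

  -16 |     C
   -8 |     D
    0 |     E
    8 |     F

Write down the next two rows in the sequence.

First component: +8 each step; -16, -8, 0, 8 → 16 → 24.
Letter goes C, D, E, F → G → H (letters move forward 1 place in the alphabet).
Putting the parts together: 16  G and then 24  H.

16  G; 24  H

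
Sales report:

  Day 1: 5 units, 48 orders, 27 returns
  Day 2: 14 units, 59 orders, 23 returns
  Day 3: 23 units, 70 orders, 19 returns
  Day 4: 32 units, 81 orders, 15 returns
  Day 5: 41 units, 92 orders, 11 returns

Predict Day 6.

50 units, 103 orders, 7 returns

Units: +9 each step; 5, 14, 23, 32, 41 → 50.
Orders: +11 each step, so 48, 59, 70, 81, 92 → 103.
For the returns, −4 each step: 27, 23, 19, 15, 11 → 7.
Combining the parts gives 50 units, 103 orders, 7 returns.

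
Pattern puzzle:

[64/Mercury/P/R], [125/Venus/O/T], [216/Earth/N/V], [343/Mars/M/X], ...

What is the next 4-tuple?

[512/Jupiter/L/Z]

For the first coordinate, perfect cubes: 4³, 5³, 6³, …: 64, 125, 216, 343 → 512.
Planet: Mercury, Venus, Earth, Mars → Jupiter (runs through the planets Mercury→Neptune).
First letter — letters move back 1 place in the alphabet: P, O, N, M → L.
Second letter: R, T, V, X → Z (letters move forward 2 places in the alphabet).
So the next 4-tuple is [512/Jupiter/L/Z].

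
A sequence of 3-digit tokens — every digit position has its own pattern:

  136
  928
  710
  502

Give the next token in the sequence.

First digit: 1, 9, 7, 5 → 3 (−2 each step, mod 10).
For the second digit, −1 each step, mod 10: 3, 2, 1, 0 → 9.
For the third digit, +2 each step, mod 10: 6, 8, 0, 2 → 4.
Putting it together: 394.

394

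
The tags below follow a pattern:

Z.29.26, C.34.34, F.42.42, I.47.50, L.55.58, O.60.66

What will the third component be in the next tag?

74

Third component — +8 each step: 26, 34, 42, 50, 58, 66 → 74.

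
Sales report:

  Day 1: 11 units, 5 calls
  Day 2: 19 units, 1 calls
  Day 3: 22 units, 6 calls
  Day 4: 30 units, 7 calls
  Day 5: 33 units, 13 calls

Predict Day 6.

For the units, alternating steps +8, +3, +8, +3, …: 11, 19, 22, 30, 33 → 41.
Calls — each term is the sum of the two before it: 5, 1, 6, 7, 13 → 20.
So the next row is 41 units, 20 calls.

41 units, 20 calls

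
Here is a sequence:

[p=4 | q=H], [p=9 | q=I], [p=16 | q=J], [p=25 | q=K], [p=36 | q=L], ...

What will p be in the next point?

49

P: perfect squares: 2², 3², 4², …, so 4, 9, 16, 25, 36 → 49.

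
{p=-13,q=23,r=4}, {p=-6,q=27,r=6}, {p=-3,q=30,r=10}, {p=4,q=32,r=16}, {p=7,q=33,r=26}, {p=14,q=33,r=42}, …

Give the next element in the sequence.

{p=17,q=32,r=68}

P goes -13, -6, -3, 4, 7, 14 → 17 (alternating steps +7, +3, +7, +3, …).
Q goes 23, 27, 30, 32, 33, 33 → 32 (differences are 4, 3, 2, … (decreasing by 1 each time)).
R — each term is the sum of the two before it: 4, 6, 10, 16, 26, 42 → 68.
Combining the parts gives {p=17,q=32,r=68}.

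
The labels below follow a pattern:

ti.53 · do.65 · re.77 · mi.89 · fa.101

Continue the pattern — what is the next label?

Note goes ti, do, re, mi, fa → sol (runs through the solfège scale do→ti).
Second component: +12 each step, so 53, 65, 77, 89, 101 → 113.
So the next label is sol.113.

sol.113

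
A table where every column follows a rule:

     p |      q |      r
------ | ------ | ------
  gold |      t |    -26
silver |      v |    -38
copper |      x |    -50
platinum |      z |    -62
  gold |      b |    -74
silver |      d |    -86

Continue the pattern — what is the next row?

copper  f  -98

Column p: repeats gold → silver → copper → platinum; gold, silver, copper, platinum, gold, silver → copper.
Column q — letters move forward 2 places in the alphabet, wrapping Z→A: t, v, x, z, b, d → f.
For the column r, −12 each step: -26, -38, -50, -62, -74, -86 → -98.
Combining the parts gives copper  f  -98.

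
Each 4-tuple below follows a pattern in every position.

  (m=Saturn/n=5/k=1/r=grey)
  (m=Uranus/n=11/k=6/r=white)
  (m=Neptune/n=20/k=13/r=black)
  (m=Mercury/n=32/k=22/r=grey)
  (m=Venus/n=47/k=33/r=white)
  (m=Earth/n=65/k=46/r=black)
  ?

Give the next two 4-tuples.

(m=Mars/n=86/k=61/r=grey), (m=Jupiter/n=110/k=78/r=white)

M goes Saturn, Uranus, Neptune, Mercury, Venus, Earth → Mars → Jupiter (runs through the planets Mercury→Neptune).
N — differences are 6, 9, 12, … (increasing by 3 each time): 5, 11, 20, 32, 47, 65 → 86 → 110.
K: 1, 6, 13, 22, 33, 46 → 61 → 78 (differences are 5, 7, 9, … (increasing by 2 each time)).
For the r, repeats grey → white → black: grey, white, black, grey, white, black → grey → white.
So the next two 4-tuples are (m=Mars/n=86/k=61/r=grey) and (m=Jupiter/n=110/k=78/r=white).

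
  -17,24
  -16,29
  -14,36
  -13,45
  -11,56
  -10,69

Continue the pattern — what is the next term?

-8,84

For the first slot, alternating steps +1, +2, +1, +2, …: -17, -16, -14, -13, -11, -10 → -8.
Second slot: differences are 5, 7, 9, … (increasing by 2 each time), so 24, 29, 36, 45, 56, 69 → 84.
So the next term is -8,84.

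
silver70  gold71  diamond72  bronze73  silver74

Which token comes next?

For the rank, repeats silver → gold → diamond → bronze: silver, gold, diamond, bronze, silver → gold.
Second component: +1 each step, so 70, 71, 72, 73, 74 → 75.
Combining the parts gives gold75.

gold75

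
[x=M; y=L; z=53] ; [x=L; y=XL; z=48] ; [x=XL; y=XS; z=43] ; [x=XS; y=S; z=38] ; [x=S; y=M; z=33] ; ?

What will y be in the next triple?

L

X: runs through clothing sizes XS→XL; M, L, XL, XS, S → M.
For the y, runs through clothing sizes XS→XL: L, XL, XS, S, M → L.
Z: −5 each step; 53, 48, 43, 38, 33 → 28.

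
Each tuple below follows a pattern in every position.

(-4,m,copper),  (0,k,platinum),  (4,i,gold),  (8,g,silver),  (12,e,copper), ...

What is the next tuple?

(16,c,platinum)

First component goes -4, 0, 4, 8, 12 → 16 (+4 each step).
Letter goes m, k, i, g, e → c (letters move back 2 places in the alphabet).
Metal: repeats copper → platinum → gold → silver, so copper, platinum, gold, silver, copper → platinum.
Putting it together: (16,c,platinum).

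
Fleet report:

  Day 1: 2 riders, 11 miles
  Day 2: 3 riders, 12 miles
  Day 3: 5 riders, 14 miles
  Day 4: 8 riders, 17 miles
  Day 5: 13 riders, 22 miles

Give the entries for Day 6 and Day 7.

21 riders, 30 miles; 34 riders, 43 miles

Riders: each term is the sum of the two before it, so 2, 3, 5, 8, 13 → 21 → 34.
Miles: always 9 more than the riders, so 11, 12, 14, 17, 22 → 30 → 43.
So the next two records are 21 riders, 30 miles and 34 riders, 43 miles.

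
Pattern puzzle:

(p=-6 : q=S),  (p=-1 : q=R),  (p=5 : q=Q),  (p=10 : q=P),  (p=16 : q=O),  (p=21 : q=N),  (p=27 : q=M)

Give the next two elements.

P: alternating steps +5, +6, +5, +6, …; -6, -1, 5, 10, 16, 21, 27 → 32 → 38.
Q goes S, R, Q, P, O, N, M → L → K (letters move back 1 place in the alphabet).
Putting the parts together: (p=32 : q=L) and then (p=38 : q=K).

(p=32 : q=L), (p=38 : q=K)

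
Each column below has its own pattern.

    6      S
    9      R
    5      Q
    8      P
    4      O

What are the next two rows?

First component — alternating steps +3, −4, +3, −4, …: 6, 9, 5, 8, 4 → 7 → 3.
For the letter, letters move back 1 place in the alphabet: S, R, Q, P, O → N → M.
So the next two rows are 7  N and 3  M.

7  N; 3  M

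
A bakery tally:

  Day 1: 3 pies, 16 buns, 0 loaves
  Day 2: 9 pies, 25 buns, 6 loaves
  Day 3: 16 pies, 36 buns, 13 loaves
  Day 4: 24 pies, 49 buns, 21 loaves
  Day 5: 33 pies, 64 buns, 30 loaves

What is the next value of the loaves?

For the pies, differences are 6, 7, 8, … (increasing by 1 each time): 3, 9, 16, 24, 33 → 43.
Loaves: always 3 less than the pies, so 0, 6, 13, 21, 30 → 40.

40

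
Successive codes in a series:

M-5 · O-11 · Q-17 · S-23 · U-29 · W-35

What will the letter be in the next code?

Letter — letters move forward 2 places in the alphabet: M, O, Q, S, U, W → Y.

Y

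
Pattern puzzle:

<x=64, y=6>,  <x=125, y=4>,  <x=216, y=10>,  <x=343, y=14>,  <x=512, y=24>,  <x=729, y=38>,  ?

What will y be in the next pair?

62

For the y, each term is the sum of the two before it: 6, 4, 10, 14, 24, 38 → 62.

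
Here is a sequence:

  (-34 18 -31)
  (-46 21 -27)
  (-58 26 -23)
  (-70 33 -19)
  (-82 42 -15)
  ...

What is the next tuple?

First entry: −12 each step, so -34, -46, -58, -70, -82 → -94.
For the second entry, differences are 3, 5, 7, … (increasing by 2 each time): 18, 21, 26, 33, 42 → 53.
Third entry: +4 each step; -31, -27, -23, -19, -15 → -11.
So the next tuple is (-94 53 -11).

(-94 53 -11)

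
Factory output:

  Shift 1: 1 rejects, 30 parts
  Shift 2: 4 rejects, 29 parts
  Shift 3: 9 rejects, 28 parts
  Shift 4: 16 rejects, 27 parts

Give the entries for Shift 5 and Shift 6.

25 rejects, 26 parts; 36 rejects, 25 parts

Rejects: perfect squares: 1², 2², 3², …, so 1, 4, 9, 16 → 25 → 36.
For the parts, −1 each step: 30, 29, 28, 27 → 26 → 25.
So the next two rows are 25 rejects, 26 parts and 36 rejects, 25 parts.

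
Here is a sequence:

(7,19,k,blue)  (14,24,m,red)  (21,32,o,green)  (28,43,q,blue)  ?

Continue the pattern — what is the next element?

First part goes 7, 14, 21, 28 → 35 (+7 each step).
For the second part, differences are 5, 8, 11, … (increasing by 3 each time): 19, 24, 32, 43 → 57.
Letter: k, m, o, q → s (letters move forward 2 places in the alphabet).
Colour: repeats blue → red → green; blue, red, green, blue → red.
So the next element is (35,57,s,red).

(35,57,s,red)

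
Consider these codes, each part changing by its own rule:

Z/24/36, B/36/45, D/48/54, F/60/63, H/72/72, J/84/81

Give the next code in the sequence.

L/96/90

Letter: letters move forward 2 places in the alphabet, wrapping Z→A; Z, B, D, F, H, J → L.
Second component: +12 each step; 24, 36, 48, 60, 72, 84 → 96.
Third component goes 36, 45, 54, 63, 72, 81 → 90 (+9 each step).
So the next code is L/96/90.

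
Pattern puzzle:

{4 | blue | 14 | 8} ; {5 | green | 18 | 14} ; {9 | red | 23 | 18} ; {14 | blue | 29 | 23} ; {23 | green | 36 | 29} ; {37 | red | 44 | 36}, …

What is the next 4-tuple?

First slot — each term is the sum of the two before it: 4, 5, 9, 14, 23, 37 → 60.
Colour goes blue, green, red, blue, green, red → blue (repeats blue → green → red).
Third slot goes 14, 18, 23, 29, 36, 44 → 53 (differences are 4, 5, 6, … (increasing by 1 each time)).
Fourth slot — always the previous value of the third slot: 8, 14, 18, 23, 29, 36 → 44.
Combining the parts gives {60 | blue | 53 | 44}.

{60 | blue | 53 | 44}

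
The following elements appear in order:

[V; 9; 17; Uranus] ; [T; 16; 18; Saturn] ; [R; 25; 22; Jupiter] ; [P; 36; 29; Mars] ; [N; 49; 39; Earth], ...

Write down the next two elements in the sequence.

Letter: letters move back 2 places in the alphabet, so V, T, R, P, N → L → J.
For the second component, perfect squares: 3², 4², 5², …: 9, 16, 25, 36, 49 → 64 → 81.
Third component — differences are 1, 4, 7, … (increasing by 3 each time): 17, 18, 22, 29, 39 → 52 → 68.
For the planet, runs backward through the planets Mercury→Neptune: Uranus, Saturn, Jupiter, Mars, Earth → Venus → Mercury.
Putting the parts together: [L; 64; 52; Venus] and then [J; 81; 68; Mercury].

[L; 64; 52; Venus], [J; 81; 68; Mercury]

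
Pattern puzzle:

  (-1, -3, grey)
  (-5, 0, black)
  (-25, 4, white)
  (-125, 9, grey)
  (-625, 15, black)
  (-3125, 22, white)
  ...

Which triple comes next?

First entry: ×5 each step; -1, -5, -25, -125, -625, -3125 → -15625.
Second entry — differences are 3, 4, 5, … (increasing by 1 each time): -3, 0, 4, 9, 15, 22 → 30.
For the shade, repeats grey → black → white: grey, black, white, grey, black, white → grey.
So the next triple is (-15625, 30, grey).

(-15625, 30, grey)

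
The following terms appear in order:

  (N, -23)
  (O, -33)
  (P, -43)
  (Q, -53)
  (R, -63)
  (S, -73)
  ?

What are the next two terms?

Letter: letters move forward 1 place in the alphabet; N, O, P, Q, R, S → T → U.
For the second entry, −10 each step: -23, -33, -43, -53, -63, -73 → -83 → -93.
Putting the parts together: (T, -83) and then (U, -93).

(T, -83), (U, -93)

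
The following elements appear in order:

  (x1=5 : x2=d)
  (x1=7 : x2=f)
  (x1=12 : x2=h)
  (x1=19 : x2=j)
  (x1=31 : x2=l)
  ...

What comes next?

X1: each term is the sum of the two before it; 5, 7, 12, 19, 31 → 50.
X2: letters move forward 2 places in the alphabet; d, f, h, j, l → n.
Combining the parts gives (x1=50 : x2=n).

(x1=50 : x2=n)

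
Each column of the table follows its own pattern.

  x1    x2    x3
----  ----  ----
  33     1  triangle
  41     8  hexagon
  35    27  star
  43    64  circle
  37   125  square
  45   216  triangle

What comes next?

39  343  hexagon

Column x1: alternating steps +8, −6, +8, −6, …; 33, 41, 35, 43, 37, 45 → 39.
Column x2 goes 1, 8, 27, 64, 125, 216 → 343 (perfect cubes: 1³, 2³, 3³, …).
Column x3: triangle, hexagon, star, circle, square, triangle → hexagon (repeats triangle → hexagon → star → circle → square).
Combining the parts gives 39  343  hexagon.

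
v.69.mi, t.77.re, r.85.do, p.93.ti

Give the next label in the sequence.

Letter: letters move back 2 places in the alphabet; v, t, r, p → n.
Second component: +8 each step, so 69, 77, 85, 93 → 101.
Note — runs backward through the solfège scale do→ti: mi, re, do, ti → la.
Combining the parts gives n.101.la.

n.101.la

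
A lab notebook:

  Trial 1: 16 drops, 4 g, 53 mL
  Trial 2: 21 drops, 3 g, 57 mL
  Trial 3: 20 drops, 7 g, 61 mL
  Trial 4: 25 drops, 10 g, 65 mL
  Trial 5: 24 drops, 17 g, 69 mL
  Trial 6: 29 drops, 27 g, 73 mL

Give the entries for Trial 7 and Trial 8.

28 drops, 44 g, 77 mL; 33 drops, 71 g, 81 mL

Drops: alternating steps +5, −1, +5, −1, …; 16, 21, 20, 25, 24, 29 → 28 → 33.
For the g, each term is the sum of the two before it: 4, 3, 7, 10, 17, 27 → 44 → 71.
ML — +4 each step: 53, 57, 61, 65, 69, 73 → 77 → 81.
So the next two records are 28 drops, 44 g, 77 mL and 33 drops, 71 g, 81 mL.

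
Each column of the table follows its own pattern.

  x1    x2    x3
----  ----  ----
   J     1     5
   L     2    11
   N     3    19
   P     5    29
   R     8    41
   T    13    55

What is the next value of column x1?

V

Column x1: letters move forward 2 places in the alphabet, so J, L, N, P, R, T → V.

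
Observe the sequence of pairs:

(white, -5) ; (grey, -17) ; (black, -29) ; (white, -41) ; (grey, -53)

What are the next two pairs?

For the shade, repeats white → grey → black: white, grey, black, white, grey → black → white.
Second part: -5, -17, -29, -41, -53 → -65 → -77 (−12 each step).
Putting the parts together: (black, -65) and then (white, -77).

(black, -65), (white, -77)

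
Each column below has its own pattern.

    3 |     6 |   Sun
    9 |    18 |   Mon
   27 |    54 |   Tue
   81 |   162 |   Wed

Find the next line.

First component goes 3, 9, 27, 81 → 243 (×3 each step).
Second component: always 2 × the first component; 6, 18, 54, 162 → 486.
Day: Sun, Mon, Tue, Wed → Thu (runs through the weekdays Mon→Sun).
Putting it together: 243  486  Thu.

243  486  Thu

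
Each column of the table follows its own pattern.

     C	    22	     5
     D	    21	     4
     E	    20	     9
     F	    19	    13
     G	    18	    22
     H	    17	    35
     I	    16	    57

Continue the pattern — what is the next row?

J  15  92

Letter — letters move forward 1 place in the alphabet: C, D, E, F, G, H, I → J.
Second component goes 22, 21, 20, 19, 18, 17, 16 → 15 (−1 each step).
Third component: each term is the sum of the two before it, so 5, 4, 9, 13, 22, 35, 57 → 92.
Putting it together: J  15  92.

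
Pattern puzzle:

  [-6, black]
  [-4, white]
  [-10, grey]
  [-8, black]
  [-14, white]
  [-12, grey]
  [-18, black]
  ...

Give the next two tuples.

First value: alternating steps +2, −6, +2, −6, …, so -6, -4, -10, -8, -14, -12, -18 → -16 → -22.
Shade: repeats black → white → grey; black, white, grey, black, white, grey, black → white → grey.
Putting the parts together: [-16, white] and then [-22, grey].

[-16, white], [-22, grey]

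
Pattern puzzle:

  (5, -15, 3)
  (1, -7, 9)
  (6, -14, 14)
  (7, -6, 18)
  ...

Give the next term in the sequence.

First value goes 5, 1, 6, 7 → 13 (each term is the sum of the two before it).
Second value: alternating steps +8, −7, +8, −7, …, so -15, -7, -14, -6 → -13.
Third value: 3, 9, 14, 18 → 21 (differences are 6, 5, 4, … (decreasing by 1 each time)).
Combining the parts gives (13, -13, 21).

(13, -13, 21)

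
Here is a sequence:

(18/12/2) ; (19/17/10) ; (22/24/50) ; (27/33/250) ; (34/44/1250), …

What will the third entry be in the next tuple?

6250

First entry — differences are 1, 3, 5, … (increasing by 2 each time): 18, 19, 22, 27, 34 → 43.
Second entry: 12, 17, 24, 33, 44 → 57 (differences are 5, 7, 9, … (increasing by 2 each time)).
Third entry: ×5 each step; 2, 10, 50, 250, 1250 → 6250.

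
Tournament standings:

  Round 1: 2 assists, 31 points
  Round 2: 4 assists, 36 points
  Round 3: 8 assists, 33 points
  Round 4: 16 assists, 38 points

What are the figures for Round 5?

32 assists, 35 points

Assists goes 2, 4, 8, 16 → 32 (×2 each step).
Points goes 31, 36, 33, 38 → 35 (alternating steps +5, −3, +5, −3, …).
Putting it together: 32 assists, 35 points.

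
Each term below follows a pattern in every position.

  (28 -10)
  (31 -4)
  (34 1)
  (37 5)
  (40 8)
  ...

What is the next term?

(43 10)

First part — +3 each step: 28, 31, 34, 37, 40 → 43.
Second part: -10, -4, 1, 5, 8 → 10 (differences are 6, 5, 4, … (decreasing by 1 each time)).
So the next term is (43 10).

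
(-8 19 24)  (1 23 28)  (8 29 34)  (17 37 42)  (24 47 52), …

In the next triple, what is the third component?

Second component: differences are 4, 6, 8, … (increasing by 2 each time), so 19, 23, 29, 37, 47 → 59.
Third component: always 5 more than the second component; 24, 28, 34, 42, 52 → 64.

64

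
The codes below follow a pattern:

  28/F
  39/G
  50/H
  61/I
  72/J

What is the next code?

For the first component, +11 each step: 28, 39, 50, 61, 72 → 83.
Letter — letters move forward 1 place in the alphabet: F, G, H, I, J → K.
Combining the parts gives 83/K.

83/K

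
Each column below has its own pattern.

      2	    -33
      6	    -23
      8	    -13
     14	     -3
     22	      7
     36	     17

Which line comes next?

58  27

First component: 2, 6, 8, 14, 22, 36 → 58 (each term is the sum of the two before it).
Second component: -33, -23, -13, -3, 7, 17 → 27 (+10 each step).
Putting it together: 58  27.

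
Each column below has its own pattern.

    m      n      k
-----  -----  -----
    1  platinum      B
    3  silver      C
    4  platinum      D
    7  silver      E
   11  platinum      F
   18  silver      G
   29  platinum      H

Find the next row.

47  silver  I

Column m: each term is the sum of the two before it, so 1, 3, 4, 7, 11, 18, 29 → 47.
Column n: alternates platinum ↔ silver, so platinum, silver, platinum, silver, platinum, silver, platinum → silver.
Column k: letters move forward 1 place in the alphabet; B, C, D, E, F, G, H → I.
So the next row is 47  silver  I.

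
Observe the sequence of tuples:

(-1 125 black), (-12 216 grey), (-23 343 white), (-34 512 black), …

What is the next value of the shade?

For the shade, repeats black → grey → white: black, grey, white, black → grey.

grey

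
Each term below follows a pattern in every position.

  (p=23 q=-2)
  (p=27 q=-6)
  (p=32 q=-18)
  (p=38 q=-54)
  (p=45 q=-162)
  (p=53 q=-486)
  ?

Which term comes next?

(p=62 q=-1458)

P: differences are 4, 5, 6, … (increasing by 1 each time); 23, 27, 32, 38, 45, 53 → 62.
Q goes -2, -6, -18, -54, -162, -486 → -1458 (×3 each step).
Putting it together: (p=62 q=-1458).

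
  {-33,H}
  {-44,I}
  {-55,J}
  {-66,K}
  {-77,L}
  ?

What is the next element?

{-88,M}

First component — −11 each step: -33, -44, -55, -66, -77 → -88.
Letter: letters move forward 1 place in the alphabet; H, I, J, K, L → M.
So the next element is {-88,M}.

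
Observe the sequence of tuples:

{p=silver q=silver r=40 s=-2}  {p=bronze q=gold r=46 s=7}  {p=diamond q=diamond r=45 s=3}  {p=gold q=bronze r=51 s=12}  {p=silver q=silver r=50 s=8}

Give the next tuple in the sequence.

P goes silver, bronze, diamond, gold, silver → bronze (repeats silver → bronze → diamond → gold).
Q — repeats silver → gold → diamond → bronze: silver, gold, diamond, bronze, silver → gold.
R — alternating steps +6, −1, +6, −1, …: 40, 46, 45, 51, 50 → 56.
S: alternating steps +9, −4, +9, −4, …, so -2, 7, 3, 12, 8 → 17.
So the next tuple is {p=bronze q=gold r=56 s=17}.

{p=bronze q=gold r=56 s=17}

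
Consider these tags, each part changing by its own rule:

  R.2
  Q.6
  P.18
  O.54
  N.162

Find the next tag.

Letter: letters move back 1 place in the alphabet; R, Q, P, O, N → M.
Second component: ×3 each step, so 2, 6, 18, 54, 162 → 486.
So the next tag is M.486.

M.486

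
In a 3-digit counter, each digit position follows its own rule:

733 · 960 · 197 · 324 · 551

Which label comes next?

For the first digit, +2 each step, mod 10: 7, 9, 1, 3, 5 → 7.
Second digit goes 3, 6, 9, 2, 5 → 8 (+3 each step, mod 10).
Third digit goes 3, 0, 7, 4, 1 → 8 (−3 each step, mod 10).
So the next label is 788.

788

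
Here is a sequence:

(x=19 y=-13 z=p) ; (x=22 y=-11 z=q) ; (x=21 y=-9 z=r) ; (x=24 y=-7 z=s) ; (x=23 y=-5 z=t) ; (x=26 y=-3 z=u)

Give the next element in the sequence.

X: 19, 22, 21, 24, 23, 26 → 25 (alternating steps +3, −1, +3, −1, …).
Y goes -13, -11, -9, -7, -5, -3 → -1 (+2 each step).
For the z, letters move forward 1 place in the alphabet: p, q, r, s, t, u → v.
Combining the parts gives (x=25 y=-1 z=v).

(x=25 y=-1 z=v)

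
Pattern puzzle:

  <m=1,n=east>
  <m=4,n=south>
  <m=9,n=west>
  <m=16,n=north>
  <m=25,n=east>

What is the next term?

M: 1, 4, 9, 16, 25 → 36 (perfect squares: 1², 2², 3², …).
N: repeats east → south → west → north, so east, south, west, north, east → south.
Combining the parts gives <m=36,n=south>.

<m=36,n=south>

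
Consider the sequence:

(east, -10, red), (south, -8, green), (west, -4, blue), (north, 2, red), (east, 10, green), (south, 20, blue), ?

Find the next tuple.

Direction: repeats east → south → west → north; east, south, west, north, east, south → west.
For the second part, differences are 2, 4, 6, … (increasing by 2 each time): -10, -8, -4, 2, 10, 20 → 32.
Colour: red, green, blue, red, green, blue → red (repeats red → green → blue).
So the next tuple is (west, 32, red).

(west, 32, red)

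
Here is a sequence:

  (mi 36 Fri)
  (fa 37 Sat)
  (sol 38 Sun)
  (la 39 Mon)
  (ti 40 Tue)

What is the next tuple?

(do 41 Wed)

Note: runs through the solfège scale do→ti, so mi, fa, sol, la, ti → do.
Second entry: +1 each step, so 36, 37, 38, 39, 40 → 41.
Day: runs through the weekdays Mon→Sun; Fri, Sat, Sun, Mon, Tue → Wed.
So the next tuple is (do 41 Wed).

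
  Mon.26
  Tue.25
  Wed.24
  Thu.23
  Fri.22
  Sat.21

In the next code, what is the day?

Day goes Mon, Tue, Wed, Thu, Fri, Sat → Sun (runs through the weekdays Mon→Sun).

Sun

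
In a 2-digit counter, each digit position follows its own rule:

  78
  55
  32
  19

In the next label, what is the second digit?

6

Second digit: −3 each step, mod 10; 8, 5, 2, 9 → 6.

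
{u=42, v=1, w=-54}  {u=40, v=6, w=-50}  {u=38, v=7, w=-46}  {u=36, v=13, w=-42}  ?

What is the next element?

{u=34, v=20, w=-38}

U — −2 each step: 42, 40, 38, 36 → 34.
V: each term is the sum of the two before it, so 1, 6, 7, 13 → 20.
For the w, +4 each step: -54, -50, -46, -42 → -38.
Combining the parts gives {u=34, v=20, w=-38}.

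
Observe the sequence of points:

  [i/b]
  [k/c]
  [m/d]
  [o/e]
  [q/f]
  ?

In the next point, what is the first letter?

s

First letter: letters move forward 2 places in the alphabet, so i, k, m, o, q → s.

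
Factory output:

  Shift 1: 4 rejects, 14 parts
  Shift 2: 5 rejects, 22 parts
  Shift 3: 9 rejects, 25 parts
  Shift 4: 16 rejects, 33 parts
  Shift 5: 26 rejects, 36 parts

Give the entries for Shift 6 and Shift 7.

39 rejects, 44 parts; 55 rejects, 47 parts

Rejects: differences are 1, 4, 7, … (increasing by 3 each time), so 4, 5, 9, 16, 26 → 39 → 55.
For the parts, alternating steps +8, +3, +8, +3, …: 14, 22, 25, 33, 36 → 44 → 47.
Putting the parts together: 39 rejects, 44 parts and then 55 rejects, 47 parts.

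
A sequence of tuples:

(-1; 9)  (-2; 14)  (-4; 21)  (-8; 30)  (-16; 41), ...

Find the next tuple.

(-32; 54)

First component — ×2 each step: -1, -2, -4, -8, -16 → -32.
Second component: differences are 5, 7, 9, … (increasing by 2 each time); 9, 14, 21, 30, 41 → 54.
Combining the parts gives (-32; 54).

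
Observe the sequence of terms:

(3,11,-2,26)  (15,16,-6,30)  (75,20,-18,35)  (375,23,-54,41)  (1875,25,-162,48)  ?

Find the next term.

First slot: 3, 15, 75, 375, 1875 → 9375 (×5 each step).
For the second slot, differences are 5, 4, 3, … (decreasing by 1 each time): 11, 16, 20, 23, 25 → 26.
Third slot goes -2, -6, -18, -54, -162 → -486 (×3 each step).
Fourth slot: differences are 4, 5, 6, … (increasing by 1 each time), so 26, 30, 35, 41, 48 → 56.
So the next term is (9375,26,-486,56).

(9375,26,-486,56)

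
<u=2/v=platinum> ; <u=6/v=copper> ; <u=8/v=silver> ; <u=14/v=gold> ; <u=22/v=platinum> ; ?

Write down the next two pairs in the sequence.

<u=36/v=copper>, <u=58/v=silver>

For the u, each term is the sum of the two before it: 2, 6, 8, 14, 22 → 36 → 58.
V: repeats platinum → copper → silver → gold; platinum, copper, silver, gold, platinum → copper → silver.
So the next two pairs are <u=36/v=copper> and <u=58/v=silver>.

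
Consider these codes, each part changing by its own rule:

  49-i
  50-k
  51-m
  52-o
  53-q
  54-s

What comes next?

55-u

First component: 49, 50, 51, 52, 53, 54 → 55 (+1 each step).
Letter: letters move forward 2 places in the alphabet, so i, k, m, o, q, s → u.
So the next code is 55-u.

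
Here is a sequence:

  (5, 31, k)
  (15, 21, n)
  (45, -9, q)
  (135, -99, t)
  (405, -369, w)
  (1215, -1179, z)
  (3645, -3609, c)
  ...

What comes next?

First component: ×3 each step, so 5, 15, 45, 135, 405, 1215, 3645 → 10935.
Second component goes 31, 21, -9, -99, -369, -1179, -3609 → -10899 (together with the first component always sums to 36).
Letter goes k, n, q, t, w, z, c → f (letters move forward 3 places in the alphabet, wrapping Z→A).
Combining the parts gives (10935, -10899, f).

(10935, -10899, f)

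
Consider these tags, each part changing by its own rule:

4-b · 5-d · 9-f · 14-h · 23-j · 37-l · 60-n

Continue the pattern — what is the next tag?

97-p

For the first component, each term is the sum of the two before it: 4, 5, 9, 14, 23, 37, 60 → 97.
Letter — letters move forward 2 places in the alphabet: b, d, f, h, j, l, n → p.
Putting it together: 97-p.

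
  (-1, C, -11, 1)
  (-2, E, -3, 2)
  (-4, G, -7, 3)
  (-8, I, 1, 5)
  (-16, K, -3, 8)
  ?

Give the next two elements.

For the first component, ×2 each step: -1, -2, -4, -8, -16 → -32 → -64.
Letter — letters move forward 2 places in the alphabet: C, E, G, I, K → M → O.
Third component: alternating steps +8, −4, +8, −4, …, so -11, -3, -7, 1, -3 → 5 → 1.
Fourth component — each term is the sum of the two before it: 1, 2, 3, 5, 8 → 13 → 21.
So the next two elements are (-32, M, 5, 13) and (-64, O, 1, 21).

(-32, M, 5, 13), (-64, O, 1, 21)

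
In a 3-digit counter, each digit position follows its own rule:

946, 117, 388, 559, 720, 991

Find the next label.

First digit: 9, 1, 3, 5, 7, 9 → 1 (+2 each step, mod 10).
Second digit goes 4, 1, 8, 5, 2, 9 → 6 (−3 each step, mod 10).
Third digit: +1 each step, mod 10, so 6, 7, 8, 9, 0, 1 → 2.
Combining the parts gives 162.

162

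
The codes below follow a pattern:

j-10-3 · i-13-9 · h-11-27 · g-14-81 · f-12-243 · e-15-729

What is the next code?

d-13-2187

Letter: letters move back 1 place in the alphabet; j, i, h, g, f, e → d.
For the second component, alternating steps +3, −2, +3, −2, …: 10, 13, 11, 14, 12, 15 → 13.
Third component: 3, 9, 27, 81, 243, 729 → 2187 (×3 each step).
So the next code is d-13-2187.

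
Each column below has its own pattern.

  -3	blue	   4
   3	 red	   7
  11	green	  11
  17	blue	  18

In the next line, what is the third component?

Third component goes 4, 7, 11, 18 → 29 (each term is the sum of the two before it).

29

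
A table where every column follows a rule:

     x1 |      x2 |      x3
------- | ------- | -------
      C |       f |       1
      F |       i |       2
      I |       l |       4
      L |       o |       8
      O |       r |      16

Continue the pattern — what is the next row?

Column x1 goes C, F, I, L, O → R (letters move forward 3 places in the alphabet).
For the column x2, letters move forward 3 places in the alphabet: f, i, l, o, r → u.
Column x3 — ×2 each step: 1, 2, 4, 8, 16 → 32.
So the next row is R  u  32.

R  u  32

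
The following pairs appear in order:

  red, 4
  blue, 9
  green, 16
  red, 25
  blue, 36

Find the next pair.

green, 49

Colour: red, blue, green, red, blue → green (repeats red → blue → green).
Second slot: perfect squares: 2², 3², 4², …; 4, 9, 16, 25, 36 → 49.
So the next pair is green, 49.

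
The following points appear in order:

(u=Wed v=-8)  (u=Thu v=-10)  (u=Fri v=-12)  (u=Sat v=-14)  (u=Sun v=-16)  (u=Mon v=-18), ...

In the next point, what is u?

U: runs through the weekdays Mon→Sun, so Wed, Thu, Fri, Sat, Sun, Mon → Tue.

Tue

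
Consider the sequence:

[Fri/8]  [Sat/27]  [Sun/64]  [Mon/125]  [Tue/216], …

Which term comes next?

[Wed/343]

For the day, runs through the weekdays Mon→Sun: Fri, Sat, Sun, Mon, Tue → Wed.
Second component: 8, 27, 64, 125, 216 → 343 (perfect cubes: 2³, 3³, 4³, …).
Putting it together: [Wed/343].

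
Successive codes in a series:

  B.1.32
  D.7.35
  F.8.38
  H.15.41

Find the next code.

J.23.44

Letter: B, D, F, H → J (letters move forward 2 places in the alphabet).
Second component: each term is the sum of the two before it; 1, 7, 8, 15 → 23.
Third component: 32, 35, 38, 41 → 44 (+3 each step).
Combining the parts gives J.23.44.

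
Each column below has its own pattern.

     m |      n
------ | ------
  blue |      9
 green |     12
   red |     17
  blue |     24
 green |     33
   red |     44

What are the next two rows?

Column m: repeats blue → green → red, so blue, green, red, blue, green, red → blue → green.
Column n: 9, 12, 17, 24, 33, 44 → 57 → 72 (differences are 3, 5, 7, … (increasing by 2 each time)).
Putting the parts together: blue  57 and then green  72.

blue  57; green  72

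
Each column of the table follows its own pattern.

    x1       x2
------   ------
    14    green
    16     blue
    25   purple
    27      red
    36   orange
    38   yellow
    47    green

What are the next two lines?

Column x1 goes 14, 16, 25, 27, 36, 38, 47 → 49 → 58 (alternating steps +2, +9, +2, +9, …).
Column x2 goes green, blue, purple, red, orange, yellow, green → blue → purple (repeats green → blue → purple → red → orange → yellow).
So the next two lines are 49  blue and 58  purple.

49  blue; 58  purple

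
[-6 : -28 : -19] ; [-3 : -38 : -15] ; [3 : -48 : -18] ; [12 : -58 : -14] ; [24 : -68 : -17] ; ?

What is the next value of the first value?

39

First value: differences are 3, 6, 9, … (increasing by 3 each time), so -6, -3, 3, 12, 24 → 39.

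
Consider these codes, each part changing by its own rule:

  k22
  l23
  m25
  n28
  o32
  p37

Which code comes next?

For the letter, letters move forward 1 place in the alphabet: k, l, m, n, o, p → q.
Second component: differences are 1, 2, 3, … (increasing by 1 each time), so 22, 23, 25, 28, 32, 37 → 43.
Combining the parts gives q43.

q43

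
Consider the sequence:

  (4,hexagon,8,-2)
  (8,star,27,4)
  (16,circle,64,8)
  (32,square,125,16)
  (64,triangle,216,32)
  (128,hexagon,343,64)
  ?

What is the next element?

First slot goes 4, 8, 16, 32, 64, 128 → 256 (×2 each step).
Shape: repeats hexagon → star → circle → square → triangle; hexagon, star, circle, square, triangle, hexagon → star.
Third slot: perfect cubes: 2³, 3³, 4³, …, so 8, 27, 64, 125, 216, 343 → 512.
Fourth slot: always the previous value of the first slot; -2, 4, 8, 16, 32, 64 → 128.
So the next element is (256,star,512,128).

(256,star,512,128)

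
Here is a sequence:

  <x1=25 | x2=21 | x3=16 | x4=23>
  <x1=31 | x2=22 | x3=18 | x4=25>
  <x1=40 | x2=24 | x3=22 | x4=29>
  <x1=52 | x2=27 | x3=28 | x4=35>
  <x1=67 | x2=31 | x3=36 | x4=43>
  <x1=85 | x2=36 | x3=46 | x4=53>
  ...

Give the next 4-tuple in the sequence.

<x1=106 | x2=42 | x3=58 | x4=65>

X1 — differences are 6, 9, 12, … (increasing by 3 each time): 25, 31, 40, 52, 67, 85 → 106.
X2 goes 21, 22, 24, 27, 31, 36 → 42 (differences are 1, 2, 3, … (increasing by 1 each time)).
X3: 16, 18, 22, 28, 36, 46 → 58 (differences are 2, 4, 6, … (increasing by 2 each time)).
X4: differences are 2, 4, 6, … (increasing by 2 each time), so 23, 25, 29, 35, 43, 53 → 65.
Putting it together: <x1=106 | x2=42 | x3=58 | x4=65>.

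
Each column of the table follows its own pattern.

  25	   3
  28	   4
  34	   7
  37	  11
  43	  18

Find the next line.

46  29

First component: 25, 28, 34, 37, 43 → 46 (alternating steps +3, +6, +3, +6, …).
Second component: each term is the sum of the two before it, so 3, 4, 7, 11, 18 → 29.
Putting it together: 46  29.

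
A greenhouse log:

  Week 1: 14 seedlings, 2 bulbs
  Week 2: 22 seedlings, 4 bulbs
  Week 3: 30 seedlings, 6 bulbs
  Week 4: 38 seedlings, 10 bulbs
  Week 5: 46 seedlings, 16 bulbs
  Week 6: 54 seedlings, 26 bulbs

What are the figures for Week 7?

Seedlings — +8 each step: 14, 22, 30, 38, 46, 54 → 62.
Bulbs: each term is the sum of the two before it; 2, 4, 6, 10, 16, 26 → 42.
Putting it together: 62 seedlings, 42 bulbs.

62 seedlings, 42 bulbs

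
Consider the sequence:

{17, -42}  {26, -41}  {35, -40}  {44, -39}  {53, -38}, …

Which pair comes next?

First slot: +9 each step, so 17, 26, 35, 44, 53 → 62.
Second slot: +1 each step; -42, -41, -40, -39, -38 → -37.
Putting it together: {62, -37}.

{62, -37}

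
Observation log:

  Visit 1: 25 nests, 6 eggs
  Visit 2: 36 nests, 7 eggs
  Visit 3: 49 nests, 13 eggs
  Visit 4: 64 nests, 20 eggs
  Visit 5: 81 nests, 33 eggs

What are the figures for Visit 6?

100 nests, 53 eggs

Nests: perfect squares: 5², 6², 7², …; 25, 36, 49, 64, 81 → 100.
Eggs: 6, 7, 13, 20, 33 → 53 (each term is the sum of the two before it).
Combining the parts gives 100 nests, 53 eggs.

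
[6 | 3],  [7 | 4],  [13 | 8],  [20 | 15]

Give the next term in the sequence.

[33 | 25]

For the first entry, each term is the sum of the two before it: 6, 7, 13, 20 → 33.
Second entry: differences are 1, 4, 7, … (increasing by 3 each time), so 3, 4, 8, 15 → 25.
So the next term is [33 | 25].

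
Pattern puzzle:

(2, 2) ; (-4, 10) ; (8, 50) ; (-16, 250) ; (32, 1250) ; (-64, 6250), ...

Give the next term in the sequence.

(128, 31250)

First value goes 2, -4, 8, -16, 32, -64 → 128 (×(-2) each step).
For the second value, ×5 each step: 2, 10, 50, 250, 1250, 6250 → 31250.
Combining the parts gives (128, 31250).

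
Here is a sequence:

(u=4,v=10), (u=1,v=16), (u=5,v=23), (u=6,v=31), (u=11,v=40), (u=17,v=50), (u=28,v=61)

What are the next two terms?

(u=45,v=73), (u=73,v=86)

U: each term is the sum of the two before it, so 4, 1, 5, 6, 11, 17, 28 → 45 → 73.
V: differences are 6, 7, 8, … (increasing by 1 each time), so 10, 16, 23, 31, 40, 50, 61 → 73 → 86.
So the next two terms are (u=45,v=73) and (u=73,v=86).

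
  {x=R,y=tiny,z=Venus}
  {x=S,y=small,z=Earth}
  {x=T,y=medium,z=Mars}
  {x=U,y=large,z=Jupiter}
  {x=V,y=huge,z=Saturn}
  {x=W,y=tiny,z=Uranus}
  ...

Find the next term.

{x=X,y=small,z=Neptune}

X: letters move forward 1 place in the alphabet; R, S, T, U, V, W → X.
Y: repeats tiny → small → medium → large → huge; tiny, small, medium, large, huge, tiny → small.
Z: runs through the planets Mercury→Neptune; Venus, Earth, Mars, Jupiter, Saturn, Uranus → Neptune.
So the next term is {x=X,y=small,z=Neptune}.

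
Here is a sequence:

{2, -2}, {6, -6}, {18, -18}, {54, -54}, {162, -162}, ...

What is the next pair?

{486, -486}

First value — ×3 each step: 2, 6, 18, 54, 162 → 486.
Second value: always the negative of the first value; -2, -6, -18, -54, -162 → -486.
So the next pair is {486, -486}.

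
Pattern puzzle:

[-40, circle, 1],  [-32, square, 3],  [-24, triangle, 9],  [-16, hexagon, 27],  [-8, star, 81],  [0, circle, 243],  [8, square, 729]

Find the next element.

First entry goes -40, -32, -24, -16, -8, 0, 8 → 16 (+8 each step).
Shape: circle, square, triangle, hexagon, star, circle, square → triangle (repeats circle → square → triangle → hexagon → star).
Third entry: ×3 each step; 1, 3, 9, 27, 81, 243, 729 → 2187.
Putting it together: [16, triangle, 2187].

[16, triangle, 2187]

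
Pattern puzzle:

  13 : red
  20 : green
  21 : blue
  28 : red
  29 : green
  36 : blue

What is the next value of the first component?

For the first component, alternating steps +7, +1, +7, +1, …: 13, 20, 21, 28, 29, 36 → 37.

37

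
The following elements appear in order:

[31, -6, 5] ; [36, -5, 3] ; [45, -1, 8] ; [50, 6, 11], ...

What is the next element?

First value: alternating steps +5, +9, +5, +9, …; 31, 36, 45, 50 → 59.
Second value: differences are 1, 4, 7, … (increasing by 3 each time), so -6, -5, -1, 6 → 16.
Third value: each term is the sum of the two before it; 5, 3, 8, 11 → 19.
So the next element is [59, 16, 19].

[59, 16, 19]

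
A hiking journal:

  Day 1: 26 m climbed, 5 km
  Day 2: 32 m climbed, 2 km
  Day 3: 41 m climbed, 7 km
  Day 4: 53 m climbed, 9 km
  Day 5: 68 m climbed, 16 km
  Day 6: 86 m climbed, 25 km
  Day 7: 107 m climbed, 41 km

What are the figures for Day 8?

131 m climbed, 66 km

M climbed — differences are 6, 9, 12, … (increasing by 3 each time): 26, 32, 41, 53, 68, 86, 107 → 131.
Km goes 5, 2, 7, 9, 16, 25, 41 → 66 (each term is the sum of the two before it).
Putting it together: 131 m climbed, 66 km.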